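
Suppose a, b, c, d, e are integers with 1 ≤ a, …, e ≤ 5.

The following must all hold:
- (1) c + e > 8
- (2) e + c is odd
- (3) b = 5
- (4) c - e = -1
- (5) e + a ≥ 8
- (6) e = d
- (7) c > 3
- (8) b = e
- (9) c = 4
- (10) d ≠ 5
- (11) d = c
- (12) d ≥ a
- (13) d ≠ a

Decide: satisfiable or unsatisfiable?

Constraint 3 fixes b = 5 and constraint 9 fixes c = 4. Constraints 6, 8, and 11 give b = e = d = c, so b = c. But 5 ≠ 4 — contradiction.

Unsatisfiable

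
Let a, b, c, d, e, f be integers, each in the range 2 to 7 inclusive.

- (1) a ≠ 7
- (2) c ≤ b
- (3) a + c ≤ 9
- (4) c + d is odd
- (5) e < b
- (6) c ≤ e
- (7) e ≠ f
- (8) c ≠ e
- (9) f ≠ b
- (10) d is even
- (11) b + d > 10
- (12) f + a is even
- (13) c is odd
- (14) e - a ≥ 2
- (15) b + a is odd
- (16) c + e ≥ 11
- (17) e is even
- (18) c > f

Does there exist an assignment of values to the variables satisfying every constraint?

Satisfiable

One satisfying assignment is a = 4, b = 7, c = 5, d = 4, e = 6, f = 4.
For the less obvious constraints — constraint 3: a + c = 9; constraint 11: b + d = 11 — and the others hold by inspection.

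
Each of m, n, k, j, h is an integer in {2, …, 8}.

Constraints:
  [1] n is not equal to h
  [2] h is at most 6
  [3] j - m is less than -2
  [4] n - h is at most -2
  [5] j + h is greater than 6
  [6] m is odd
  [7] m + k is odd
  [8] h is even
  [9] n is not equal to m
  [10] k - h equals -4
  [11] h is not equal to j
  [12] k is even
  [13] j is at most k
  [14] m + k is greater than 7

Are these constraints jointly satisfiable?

Satisfiable

Try m = 7, n = 3, k = 2, j = 2, h = 6.
Check constraint 3: j - m = -5; constraint 4: n - h = -3. The remaining constraints are straightforward to verify.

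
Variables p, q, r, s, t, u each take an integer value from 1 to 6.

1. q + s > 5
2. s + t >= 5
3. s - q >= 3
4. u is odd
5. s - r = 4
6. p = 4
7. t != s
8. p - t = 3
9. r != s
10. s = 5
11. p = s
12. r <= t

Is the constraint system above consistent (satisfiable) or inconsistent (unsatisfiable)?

Unsatisfiable

Constraint 6 fixes p = 4 and constraint 10 fixes s = 5, but constraint 11 requires p = s. Since 4 ≠ 5, contradiction.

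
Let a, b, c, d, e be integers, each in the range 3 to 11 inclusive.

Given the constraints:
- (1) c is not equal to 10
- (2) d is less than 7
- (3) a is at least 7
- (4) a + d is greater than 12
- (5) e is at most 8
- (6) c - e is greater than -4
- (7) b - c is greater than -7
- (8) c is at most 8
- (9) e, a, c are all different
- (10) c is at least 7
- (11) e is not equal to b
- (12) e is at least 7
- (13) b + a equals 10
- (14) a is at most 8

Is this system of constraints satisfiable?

Unsatisfiable

Constraints 3, 5, 8, 10, 12, and 14 confine each of e, a, c to the 2 values {7, 8}.
Constraint 9 requires all 3 of them to be distinct, but only 2 values are available — impossible by the pigeonhole principle.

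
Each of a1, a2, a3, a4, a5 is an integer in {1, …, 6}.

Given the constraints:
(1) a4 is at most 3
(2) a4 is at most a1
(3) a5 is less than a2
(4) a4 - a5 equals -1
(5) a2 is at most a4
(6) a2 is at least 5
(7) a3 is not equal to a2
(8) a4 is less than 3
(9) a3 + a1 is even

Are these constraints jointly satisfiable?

From constraints 5 and 6: a4 ≥ a2 and a2 ≥ 5, so a4 ≥ 5. From constraint 1: a4 ≤ 3. But 3 < 5, so no value of a4 works.

Unsatisfiable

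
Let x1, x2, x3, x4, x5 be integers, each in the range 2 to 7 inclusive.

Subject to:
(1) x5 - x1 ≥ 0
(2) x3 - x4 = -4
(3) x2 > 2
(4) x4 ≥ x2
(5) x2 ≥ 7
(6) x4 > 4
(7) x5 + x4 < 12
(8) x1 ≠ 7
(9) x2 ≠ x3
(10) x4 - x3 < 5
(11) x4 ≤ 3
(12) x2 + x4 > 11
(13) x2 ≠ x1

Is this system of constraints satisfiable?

Unsatisfiable

From constraint 5: x2 ≥ 7. From constraints 4 and 11: x2 ≤ x4 and x4 ≤ 3, so x2 ≤ 3. But 3 < 7, so no value of x2 works.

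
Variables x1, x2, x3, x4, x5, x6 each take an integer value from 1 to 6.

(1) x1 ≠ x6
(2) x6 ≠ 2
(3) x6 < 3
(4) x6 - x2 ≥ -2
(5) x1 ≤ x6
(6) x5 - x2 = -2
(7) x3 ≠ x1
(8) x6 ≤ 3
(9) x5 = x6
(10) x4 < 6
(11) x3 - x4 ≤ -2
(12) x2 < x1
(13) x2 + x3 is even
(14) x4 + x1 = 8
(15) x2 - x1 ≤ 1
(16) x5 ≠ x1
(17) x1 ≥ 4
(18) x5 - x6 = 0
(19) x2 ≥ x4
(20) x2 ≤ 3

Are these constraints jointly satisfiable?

From constraints 19 and 20: x4 ≤ x2 ≤ 3. From constraints 5 and 8: x1 ≤ x6 ≤ 3. Hence x4 + x1 ≤ 6. But constraint 14 requires x4 + x1 = 8, and 8 > 6. Contradiction.

Unsatisfiable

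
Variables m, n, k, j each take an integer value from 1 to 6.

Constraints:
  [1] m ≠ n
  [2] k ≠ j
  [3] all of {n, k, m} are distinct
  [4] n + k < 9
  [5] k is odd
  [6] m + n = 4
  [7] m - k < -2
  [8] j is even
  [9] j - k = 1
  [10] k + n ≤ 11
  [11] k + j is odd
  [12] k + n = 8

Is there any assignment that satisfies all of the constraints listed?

Setting (m, n, k, j) = (1, 3, 5, 6) satisfies everything: constraint 4: n + k = 8; constraint 6: m + n = 4; constraint 7: m - k = -4, and the others follow.

Satisfiable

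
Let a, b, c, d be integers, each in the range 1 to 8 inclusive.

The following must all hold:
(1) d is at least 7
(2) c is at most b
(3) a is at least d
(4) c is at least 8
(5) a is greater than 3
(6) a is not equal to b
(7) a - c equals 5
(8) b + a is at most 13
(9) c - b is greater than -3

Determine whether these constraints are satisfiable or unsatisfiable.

Unsatisfiable

From constraints 2 and 4: b ≥ c ≥ 8. From constraints 1 and 3: a ≥ d ≥ 7. Hence b + a ≥ 15. But constraint 8 requires b + a ≤ 13, and 13 < 15. Contradiction.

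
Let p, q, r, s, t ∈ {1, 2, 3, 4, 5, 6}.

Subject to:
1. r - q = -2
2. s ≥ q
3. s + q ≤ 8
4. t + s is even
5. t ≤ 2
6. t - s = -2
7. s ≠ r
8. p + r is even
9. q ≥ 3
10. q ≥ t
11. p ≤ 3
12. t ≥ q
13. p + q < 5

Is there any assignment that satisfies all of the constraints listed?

From constraints 9 and 12: t ≥ q and q ≥ 3, so t ≥ 3. From constraint 5: t ≤ 2. But 2 < 3, so no value of t works.

Unsatisfiable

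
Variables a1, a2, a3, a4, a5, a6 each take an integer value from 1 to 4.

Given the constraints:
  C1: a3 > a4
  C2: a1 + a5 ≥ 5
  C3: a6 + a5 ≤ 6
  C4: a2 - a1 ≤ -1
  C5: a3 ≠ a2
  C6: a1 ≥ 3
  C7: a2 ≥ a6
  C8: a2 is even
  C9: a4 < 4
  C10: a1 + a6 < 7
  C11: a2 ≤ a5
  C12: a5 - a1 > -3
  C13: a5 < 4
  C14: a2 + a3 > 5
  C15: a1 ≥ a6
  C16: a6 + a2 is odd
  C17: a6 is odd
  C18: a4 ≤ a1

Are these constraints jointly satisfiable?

Satisfiable

Setting (a1, a2, a3, a4, a5, a6) = (3, 2, 4, 1, 2, 1) satisfies everything: constraint 2: a1 + a5 = 5; constraint 3: a6 + a5 = 3, and the others follow.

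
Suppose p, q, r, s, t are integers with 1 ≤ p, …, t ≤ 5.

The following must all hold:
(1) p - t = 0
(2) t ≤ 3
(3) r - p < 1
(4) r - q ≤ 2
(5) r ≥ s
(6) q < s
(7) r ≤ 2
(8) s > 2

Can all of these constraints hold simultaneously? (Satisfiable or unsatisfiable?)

Unsatisfiable

From constraint 8: s ≥ 3. From constraints 5 and 7: s ≤ r and r ≤ 2, so s ≤ 2. But 2 < 3, so no value of s works.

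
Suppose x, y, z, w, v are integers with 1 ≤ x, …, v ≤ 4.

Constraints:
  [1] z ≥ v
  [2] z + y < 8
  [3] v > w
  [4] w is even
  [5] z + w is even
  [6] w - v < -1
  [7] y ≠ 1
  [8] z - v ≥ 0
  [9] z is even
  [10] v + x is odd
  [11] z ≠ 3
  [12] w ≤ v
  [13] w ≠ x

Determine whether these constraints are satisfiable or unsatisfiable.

One satisfying assignment is x = 1, y = 2, z = 4, w = 2, v = 4.
For the less obvious constraints — constraint 2: z + y = 6; constraint 6: w - v = -2 — and the others hold by inspection.

Satisfiable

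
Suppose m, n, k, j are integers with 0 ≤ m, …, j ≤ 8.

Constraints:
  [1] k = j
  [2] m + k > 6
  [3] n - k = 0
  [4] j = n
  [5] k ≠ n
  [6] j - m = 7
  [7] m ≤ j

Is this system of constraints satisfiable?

From constraints 1 and 4, k = j = n, so k = n. But constraint 5 says k ≠ n. Contradiction.

Unsatisfiable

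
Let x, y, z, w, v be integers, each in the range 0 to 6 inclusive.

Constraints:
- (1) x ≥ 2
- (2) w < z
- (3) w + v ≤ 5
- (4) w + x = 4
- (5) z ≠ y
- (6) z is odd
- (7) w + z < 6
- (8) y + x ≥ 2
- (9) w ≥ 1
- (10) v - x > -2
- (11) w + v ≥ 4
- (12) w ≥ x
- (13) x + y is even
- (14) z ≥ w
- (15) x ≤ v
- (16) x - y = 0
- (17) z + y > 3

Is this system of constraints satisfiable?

Satisfiable

Take x = 2, y = 2, z = 3, w = 2, v = 2. Then constraint 3: w + v = 4; constraint 4: w + x = 4, and every other listed constraint is also met.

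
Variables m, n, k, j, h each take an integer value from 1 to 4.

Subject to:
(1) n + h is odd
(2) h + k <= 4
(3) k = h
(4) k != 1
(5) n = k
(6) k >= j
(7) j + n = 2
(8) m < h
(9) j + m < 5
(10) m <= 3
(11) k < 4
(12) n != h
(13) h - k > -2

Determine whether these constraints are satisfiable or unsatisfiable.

Unsatisfiable

From constraints 3 and 5, n = k = h, so n = h. But constraint 12 says n ≠ h. Contradiction.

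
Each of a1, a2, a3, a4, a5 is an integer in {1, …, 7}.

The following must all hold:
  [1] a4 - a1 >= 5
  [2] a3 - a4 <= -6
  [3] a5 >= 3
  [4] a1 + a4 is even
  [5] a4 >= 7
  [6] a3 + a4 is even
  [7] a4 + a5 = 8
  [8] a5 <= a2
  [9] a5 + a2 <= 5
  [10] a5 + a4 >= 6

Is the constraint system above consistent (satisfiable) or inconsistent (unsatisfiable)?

Unsatisfiable

From constraint 5: a4 ≥ 7. From constraint 3: a5 ≥ 3. Hence a4 + a5 ≥ 10. But constraint 7 requires a4 + a5 = 8, and 8 < 10. Contradiction.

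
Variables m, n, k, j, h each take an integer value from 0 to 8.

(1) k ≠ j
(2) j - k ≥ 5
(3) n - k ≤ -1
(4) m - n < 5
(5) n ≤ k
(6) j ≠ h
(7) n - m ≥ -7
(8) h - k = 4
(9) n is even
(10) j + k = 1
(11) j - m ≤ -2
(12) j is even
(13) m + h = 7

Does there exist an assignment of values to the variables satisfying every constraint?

Unsatisfiable

Constraints 2, 3, 7, and 11 give n − m ≥ -7, m − j ≥ 2, j − k ≥ 5, k − n ≥ 1.
Adding all 4 inequalities: the left sides telescope to 0, and the right sides sum to (-7) + 2 + 5 + 1 = 1. So 0 ≥ 1, which is false.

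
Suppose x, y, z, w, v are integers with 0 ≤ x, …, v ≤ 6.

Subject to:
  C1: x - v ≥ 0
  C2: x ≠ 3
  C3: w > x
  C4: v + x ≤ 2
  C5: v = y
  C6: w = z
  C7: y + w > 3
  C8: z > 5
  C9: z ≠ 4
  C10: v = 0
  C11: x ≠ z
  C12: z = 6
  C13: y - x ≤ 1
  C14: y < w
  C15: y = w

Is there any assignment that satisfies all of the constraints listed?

Unsatisfiable

Constraint 10 fixes v = 0 and constraint 12 fixes z = 6. Constraints 5, 6, and 15 give v = y = w = z, so v = z. But 0 ≠ 6 — contradiction.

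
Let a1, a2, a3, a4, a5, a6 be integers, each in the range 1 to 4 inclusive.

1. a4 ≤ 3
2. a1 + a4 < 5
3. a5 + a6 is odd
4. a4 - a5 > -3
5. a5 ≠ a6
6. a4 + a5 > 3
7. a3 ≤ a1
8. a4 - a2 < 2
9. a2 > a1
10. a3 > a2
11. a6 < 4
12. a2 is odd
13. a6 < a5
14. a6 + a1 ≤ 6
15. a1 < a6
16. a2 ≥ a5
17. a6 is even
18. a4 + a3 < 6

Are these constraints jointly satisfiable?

Constraints 7, 10, 13, 15, and 16 give a6 < a5, a5 ≤ a2, a2 < a3, a3 ≤ a1, a1 < a6. Chaining: a6 < a5 ≤ a2 < a3 ≤ a1 < a6, which forces a6 < a6 — impossible.

Unsatisfiable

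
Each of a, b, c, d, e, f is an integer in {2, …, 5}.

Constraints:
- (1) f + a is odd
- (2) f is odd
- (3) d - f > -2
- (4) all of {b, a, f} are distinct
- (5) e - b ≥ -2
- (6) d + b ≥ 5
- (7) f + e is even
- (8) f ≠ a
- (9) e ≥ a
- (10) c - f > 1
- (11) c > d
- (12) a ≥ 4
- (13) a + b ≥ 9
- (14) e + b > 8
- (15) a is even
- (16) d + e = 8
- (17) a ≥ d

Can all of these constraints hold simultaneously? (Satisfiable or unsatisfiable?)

The assignment a = 4, b = 5, c = 5, d = 3, e = 5, f = 3 works:
  constraint 3 holds since d - f = 0.
  constraint 5 holds since e - b = 0.
The rest check out directly.

Satisfiable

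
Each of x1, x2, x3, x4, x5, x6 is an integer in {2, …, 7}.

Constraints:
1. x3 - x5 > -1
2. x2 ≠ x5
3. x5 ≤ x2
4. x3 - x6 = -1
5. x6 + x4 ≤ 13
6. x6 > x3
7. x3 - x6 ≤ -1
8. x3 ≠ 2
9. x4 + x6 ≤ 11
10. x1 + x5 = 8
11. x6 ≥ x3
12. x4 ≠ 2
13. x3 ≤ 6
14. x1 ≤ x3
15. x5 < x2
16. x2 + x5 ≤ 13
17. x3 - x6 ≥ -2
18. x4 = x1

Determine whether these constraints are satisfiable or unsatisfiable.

Satisfiable

One satisfying assignment is x1 = 5, x2 = 7, x3 = 5, x4 = 5, x5 = 3, x6 = 6.
For the less obvious constraints — constraint 1: x3 - x5 = 2; constraint 4: x3 - x6 = -1 — and the others hold by inspection.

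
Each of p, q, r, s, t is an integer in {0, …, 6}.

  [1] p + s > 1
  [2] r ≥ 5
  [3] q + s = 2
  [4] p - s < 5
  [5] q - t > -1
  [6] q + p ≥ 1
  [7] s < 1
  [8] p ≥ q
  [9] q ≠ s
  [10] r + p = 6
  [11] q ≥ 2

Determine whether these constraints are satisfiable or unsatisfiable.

Unsatisfiable

From constraint 2: r ≥ 5. From constraints 8 and 11: p ≥ q ≥ 2. Hence r + p ≥ 7. But constraint 10 requires r + p = 6, and 6 < 7. Contradiction.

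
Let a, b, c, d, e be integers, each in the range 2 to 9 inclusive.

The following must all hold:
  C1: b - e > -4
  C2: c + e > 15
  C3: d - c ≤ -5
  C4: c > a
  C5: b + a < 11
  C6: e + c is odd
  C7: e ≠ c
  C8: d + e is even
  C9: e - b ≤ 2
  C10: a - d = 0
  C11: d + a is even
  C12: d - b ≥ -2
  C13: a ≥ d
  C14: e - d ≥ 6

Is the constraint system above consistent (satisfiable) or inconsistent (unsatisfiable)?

Constraints 9, 12, and 14 give b − e ≥ -2, e − d ≥ 6, d − b ≥ -2.
Adding all 3 inequalities: the left sides telescope to 0, and the right sides sum to (-2) + 6 + (-2) = 2. So 0 ≥ 2, which is false.

Unsatisfiable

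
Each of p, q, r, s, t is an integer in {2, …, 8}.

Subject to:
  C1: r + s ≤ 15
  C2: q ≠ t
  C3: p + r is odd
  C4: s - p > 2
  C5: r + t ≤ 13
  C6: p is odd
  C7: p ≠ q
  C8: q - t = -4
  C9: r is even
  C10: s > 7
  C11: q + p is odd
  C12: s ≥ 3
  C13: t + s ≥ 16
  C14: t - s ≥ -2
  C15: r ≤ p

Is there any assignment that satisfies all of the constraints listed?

Satisfiable

Take p = 5, q = 4, r = 4, s = 8, t = 8. Then constraint 1: r + s = 12; constraint 4: s - p = 3, and every other listed constraint is also met.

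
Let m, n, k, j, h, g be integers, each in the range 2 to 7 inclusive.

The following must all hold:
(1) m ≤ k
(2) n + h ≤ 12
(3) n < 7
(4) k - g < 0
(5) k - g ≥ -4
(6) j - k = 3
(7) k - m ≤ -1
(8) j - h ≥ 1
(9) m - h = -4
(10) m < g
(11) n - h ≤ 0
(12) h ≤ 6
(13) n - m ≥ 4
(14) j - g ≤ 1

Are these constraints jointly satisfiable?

Unsatisfiable

Constraints 5, 7, 8, 11, 13, and 14 give n − m ≥ 4, m − k ≥ 1, k − g ≥ -4, g − j ≥ -1, j − h ≥ 1, h − n ≥ 0.
Adding all 6 inequalities: the left sides telescope to 0, and the right sides sum to 4 + 1 + (-4) + (-1) + 1 + 0 = 1. So 0 ≥ 1, which is false.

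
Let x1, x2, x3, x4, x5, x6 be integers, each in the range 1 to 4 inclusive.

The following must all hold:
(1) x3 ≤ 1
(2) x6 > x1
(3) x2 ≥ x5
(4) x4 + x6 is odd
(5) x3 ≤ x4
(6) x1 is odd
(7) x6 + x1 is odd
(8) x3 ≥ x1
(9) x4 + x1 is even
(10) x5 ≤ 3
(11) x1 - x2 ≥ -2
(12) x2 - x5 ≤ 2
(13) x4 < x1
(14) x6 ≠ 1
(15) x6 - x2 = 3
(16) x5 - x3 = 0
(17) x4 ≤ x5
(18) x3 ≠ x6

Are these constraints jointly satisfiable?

Constraints 5, 8, and 13 give x4 < x1, x1 ≤ x3, x3 ≤ x4. Chaining: x4 < x1 ≤ x3 ≤ x4, which forces x4 < x4 — impossible.

Unsatisfiable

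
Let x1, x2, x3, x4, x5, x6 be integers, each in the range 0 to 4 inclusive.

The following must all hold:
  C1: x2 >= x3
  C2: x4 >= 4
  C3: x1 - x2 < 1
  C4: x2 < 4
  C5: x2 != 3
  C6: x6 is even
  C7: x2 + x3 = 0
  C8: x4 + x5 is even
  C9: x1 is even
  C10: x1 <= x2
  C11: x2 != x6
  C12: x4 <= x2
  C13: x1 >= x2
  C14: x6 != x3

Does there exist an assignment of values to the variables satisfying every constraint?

From constraints 2 and 12: x2 ≥ x4 and x4 ≥ 4, so x2 ≥ 4. From constraint 4: x2 ≤ 3. But 3 < 4, so no value of x2 works.

Unsatisfiable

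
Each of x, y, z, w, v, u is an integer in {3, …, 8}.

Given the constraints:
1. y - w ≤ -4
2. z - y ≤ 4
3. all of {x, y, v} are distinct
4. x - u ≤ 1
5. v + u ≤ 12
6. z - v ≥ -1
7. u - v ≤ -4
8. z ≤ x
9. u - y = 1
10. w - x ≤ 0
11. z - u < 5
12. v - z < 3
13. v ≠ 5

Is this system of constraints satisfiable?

Unsatisfiable

Constraints 1, 2, 4, 6, 7, and 10 give y − z ≥ -4, z − v ≥ -1, v − u ≥ 4, u − x ≥ -1, x − w ≥ 0, w − y ≥ 4.
Adding all 6 inequalities: the left sides telescope to 0, and the right sides sum to (-4) + (-1) + 4 + (-1) + 0 + 4 = 2. So 0 ≥ 2, which is false.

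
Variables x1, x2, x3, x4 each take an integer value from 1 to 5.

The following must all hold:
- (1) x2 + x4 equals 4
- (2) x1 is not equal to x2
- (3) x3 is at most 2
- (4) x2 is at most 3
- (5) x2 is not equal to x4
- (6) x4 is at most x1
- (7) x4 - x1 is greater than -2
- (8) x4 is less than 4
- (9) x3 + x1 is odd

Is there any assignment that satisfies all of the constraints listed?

Take x1 = 4, x2 = 1, x3 = 1, x4 = 3. Then constraint 1: x2 + x4 = 4; constraint 7: x4 - x1 = -1, and every other listed constraint is also met.

Satisfiable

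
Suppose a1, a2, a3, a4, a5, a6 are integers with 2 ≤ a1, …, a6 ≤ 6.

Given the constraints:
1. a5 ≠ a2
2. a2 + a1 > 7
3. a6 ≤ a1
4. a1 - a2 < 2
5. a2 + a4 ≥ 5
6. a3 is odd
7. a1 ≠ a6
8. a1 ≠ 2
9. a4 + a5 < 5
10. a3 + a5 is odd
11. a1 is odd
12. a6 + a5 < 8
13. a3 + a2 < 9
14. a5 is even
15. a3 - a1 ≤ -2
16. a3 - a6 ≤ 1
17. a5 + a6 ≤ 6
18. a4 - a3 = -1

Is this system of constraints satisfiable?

Satisfiable

One satisfying assignment is a1 = 5, a2 = 4, a3 = 3, a4 = 2, a5 = 2, a6 = 3.
For the less obvious constraints — constraint 2: a2 + a1 = 9; constraint 4: a1 - a2 = 1; constraint 5: a2 + a4 = 6 — and the others hold by inspection.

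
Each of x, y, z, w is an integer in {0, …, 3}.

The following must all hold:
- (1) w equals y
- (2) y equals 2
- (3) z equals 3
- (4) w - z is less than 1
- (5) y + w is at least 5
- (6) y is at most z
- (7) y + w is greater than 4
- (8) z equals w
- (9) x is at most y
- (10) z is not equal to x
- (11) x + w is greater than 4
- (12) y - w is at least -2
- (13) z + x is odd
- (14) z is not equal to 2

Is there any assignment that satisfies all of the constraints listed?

Unsatisfiable

Constraint 3 fixes z = 3 and constraint 2 fixes y = 2. Constraints 1 and 8 give z = w = y, so z = y. But 3 ≠ 2 — contradiction.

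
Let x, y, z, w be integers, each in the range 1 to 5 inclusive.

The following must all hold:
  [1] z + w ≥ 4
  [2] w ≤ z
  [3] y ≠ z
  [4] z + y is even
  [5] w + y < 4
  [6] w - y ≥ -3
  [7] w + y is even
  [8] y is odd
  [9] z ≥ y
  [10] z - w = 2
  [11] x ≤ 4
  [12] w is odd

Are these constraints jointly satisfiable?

The assignment x = 1, y = 1, z = 3, w = 1 works:
  constraint 1 holds since z + w = 4.
  constraint 5 holds since w + y = 2.
  constraint 6 holds since w - y = 0.
The rest check out directly.

Satisfiable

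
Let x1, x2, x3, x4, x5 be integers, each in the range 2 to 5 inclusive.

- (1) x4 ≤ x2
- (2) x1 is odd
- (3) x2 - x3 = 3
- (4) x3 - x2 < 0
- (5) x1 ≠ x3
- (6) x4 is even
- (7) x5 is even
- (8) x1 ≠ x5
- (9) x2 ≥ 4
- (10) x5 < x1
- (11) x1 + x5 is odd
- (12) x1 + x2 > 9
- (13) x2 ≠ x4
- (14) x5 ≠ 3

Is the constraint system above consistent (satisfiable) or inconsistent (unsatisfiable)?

The assignment x1 = 5, x2 = 5, x3 = 2, x4 = 4, x5 = 2 works:
  constraint 3 holds since x2 - x3 = 3.
  constraint 4 holds since x3 - x2 = -3.
The rest check out directly.

Satisfiable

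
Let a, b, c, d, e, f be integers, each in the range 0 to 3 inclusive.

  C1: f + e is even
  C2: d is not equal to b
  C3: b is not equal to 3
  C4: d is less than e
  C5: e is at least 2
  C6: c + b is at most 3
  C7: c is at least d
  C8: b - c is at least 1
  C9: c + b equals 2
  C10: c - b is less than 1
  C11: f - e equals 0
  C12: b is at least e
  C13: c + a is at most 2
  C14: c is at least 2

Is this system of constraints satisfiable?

From constraint 14: c ≥ 2. From constraints 5 and 12: b ≥ e ≥ 2. Hence c + b ≥ 4. But constraint 9 requires c + b = 2, and 2 < 4. Contradiction.

Unsatisfiable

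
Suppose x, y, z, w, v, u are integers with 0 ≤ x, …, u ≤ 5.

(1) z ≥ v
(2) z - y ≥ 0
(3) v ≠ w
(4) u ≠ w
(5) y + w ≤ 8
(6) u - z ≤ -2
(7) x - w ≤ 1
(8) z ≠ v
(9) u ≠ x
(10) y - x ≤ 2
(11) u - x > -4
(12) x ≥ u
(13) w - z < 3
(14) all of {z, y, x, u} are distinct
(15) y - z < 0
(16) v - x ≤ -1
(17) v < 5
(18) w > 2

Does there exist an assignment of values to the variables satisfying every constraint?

Satisfiable

One satisfying assignment is x = 3, y = 2, z = 5, w = 5, v = 1, u = 0.
For the less obvious constraints — constraint 2: z - y = 3; constraint 5: y + w = 7 — and the others hold by inspection.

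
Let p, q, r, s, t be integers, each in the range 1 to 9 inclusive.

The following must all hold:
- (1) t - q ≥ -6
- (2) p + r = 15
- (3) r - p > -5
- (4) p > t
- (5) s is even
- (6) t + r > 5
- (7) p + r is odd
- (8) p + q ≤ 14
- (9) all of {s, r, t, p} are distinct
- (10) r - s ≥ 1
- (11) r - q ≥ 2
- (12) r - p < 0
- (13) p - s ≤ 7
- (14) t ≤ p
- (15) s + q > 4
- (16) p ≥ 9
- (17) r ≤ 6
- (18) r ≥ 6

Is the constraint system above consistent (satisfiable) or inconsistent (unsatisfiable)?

Satisfiable

Take p = 9, q = 4, r = 6, s = 2, t = 1. Then constraint 1: t - q = -3; constraint 2: p + r = 15, and every other listed constraint is also met.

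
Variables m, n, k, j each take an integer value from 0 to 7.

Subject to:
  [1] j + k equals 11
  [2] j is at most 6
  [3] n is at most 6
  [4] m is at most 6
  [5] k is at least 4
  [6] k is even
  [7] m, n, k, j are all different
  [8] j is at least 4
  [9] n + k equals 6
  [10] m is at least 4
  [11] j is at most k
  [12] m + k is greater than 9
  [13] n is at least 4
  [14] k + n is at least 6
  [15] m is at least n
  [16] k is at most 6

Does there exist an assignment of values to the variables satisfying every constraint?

Constraints 2, 3, 4, 5, 8, 10, 13, and 16 confine each of m, n, k, j to the 3 values {4, …, 6}.
Constraint 7 requires all 4 of them to be distinct, but only 3 values are available — impossible by the pigeonhole principle.

Unsatisfiable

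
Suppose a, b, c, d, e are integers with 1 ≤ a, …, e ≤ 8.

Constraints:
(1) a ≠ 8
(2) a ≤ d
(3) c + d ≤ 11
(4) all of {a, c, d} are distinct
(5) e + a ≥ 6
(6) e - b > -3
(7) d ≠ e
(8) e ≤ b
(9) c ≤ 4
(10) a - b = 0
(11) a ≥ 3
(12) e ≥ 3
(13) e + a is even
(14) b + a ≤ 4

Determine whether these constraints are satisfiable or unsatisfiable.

Unsatisfiable

From constraints 8 and 12: b ≥ e ≥ 3. From constraint 11: a ≥ 3. Hence b + a ≥ 6. But constraint 14 requires b + a ≤ 4, and 4 < 6. Contradiction.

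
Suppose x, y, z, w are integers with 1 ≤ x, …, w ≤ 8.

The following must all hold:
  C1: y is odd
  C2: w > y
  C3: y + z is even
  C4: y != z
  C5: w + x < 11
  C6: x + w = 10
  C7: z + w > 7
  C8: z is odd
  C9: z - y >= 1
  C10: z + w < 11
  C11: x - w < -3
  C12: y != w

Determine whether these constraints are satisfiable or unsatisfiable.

Satisfiable

Take x = 3, y = 1, z = 3, w = 7. Then constraint 5: w + x = 10; constraint 6: x + w = 10; constraint 7: z + w = 10, and every other listed constraint is also met.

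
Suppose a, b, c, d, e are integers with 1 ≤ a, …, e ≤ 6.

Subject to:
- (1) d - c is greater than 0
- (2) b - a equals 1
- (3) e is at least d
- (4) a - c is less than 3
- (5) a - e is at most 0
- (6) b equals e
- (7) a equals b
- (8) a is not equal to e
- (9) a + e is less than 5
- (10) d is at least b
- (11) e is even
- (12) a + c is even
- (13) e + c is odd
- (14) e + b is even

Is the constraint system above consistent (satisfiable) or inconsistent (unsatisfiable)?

From constraints 6 and 7, a = b = e, so a = e. But constraint 8 says a ≠ e. Contradiction.

Unsatisfiable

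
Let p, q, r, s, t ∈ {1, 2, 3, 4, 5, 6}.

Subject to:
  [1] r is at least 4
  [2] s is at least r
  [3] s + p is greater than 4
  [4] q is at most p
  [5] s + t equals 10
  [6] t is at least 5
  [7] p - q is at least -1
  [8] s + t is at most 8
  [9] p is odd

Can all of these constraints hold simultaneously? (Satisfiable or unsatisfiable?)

Unsatisfiable

From constraints 1 and 2: s ≥ r ≥ 4. From constraint 6: t ≥ 5. Hence s + t ≥ 9. But constraint 8 requires s + t ≤ 8, and 8 < 9. Contradiction.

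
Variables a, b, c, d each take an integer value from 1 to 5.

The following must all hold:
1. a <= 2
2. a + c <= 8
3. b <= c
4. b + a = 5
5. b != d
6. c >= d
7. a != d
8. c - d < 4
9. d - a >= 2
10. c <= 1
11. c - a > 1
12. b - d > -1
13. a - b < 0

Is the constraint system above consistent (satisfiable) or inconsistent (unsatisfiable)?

Unsatisfiable

From constraints 3 and 10: b ≤ c ≤ 1. From constraint 1: a ≤ 2. Hence b + a ≤ 3. But constraint 4 requires b + a = 5, and 5 > 3. Contradiction.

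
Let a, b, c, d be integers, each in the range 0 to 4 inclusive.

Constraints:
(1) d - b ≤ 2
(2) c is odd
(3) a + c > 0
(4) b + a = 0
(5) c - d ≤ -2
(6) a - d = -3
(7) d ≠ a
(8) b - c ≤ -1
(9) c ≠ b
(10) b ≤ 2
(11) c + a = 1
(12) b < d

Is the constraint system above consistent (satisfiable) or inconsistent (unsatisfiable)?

Unsatisfiable

Constraints 1, 5, and 8 give d − c ≥ 2, c − b ≥ 1, b − d ≥ -2.
Adding all 3 inequalities: the left sides telescope to 0, and the right sides sum to 2 + 1 + (-2) = 1. So 0 ≥ 1, which is false.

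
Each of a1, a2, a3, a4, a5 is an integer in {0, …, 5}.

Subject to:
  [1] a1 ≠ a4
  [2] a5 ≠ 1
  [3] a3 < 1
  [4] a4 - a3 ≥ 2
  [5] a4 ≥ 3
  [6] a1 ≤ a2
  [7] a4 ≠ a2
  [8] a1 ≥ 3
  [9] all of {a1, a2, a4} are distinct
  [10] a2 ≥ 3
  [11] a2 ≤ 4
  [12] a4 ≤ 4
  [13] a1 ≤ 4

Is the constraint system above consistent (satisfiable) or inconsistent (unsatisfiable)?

Constraints 5, 8, 10, 11, 12, and 13 confine each of a1, a2, a4 to the 2 values {3, 4}.
Constraint 9 requires all 3 of them to be distinct, but only 2 values are available — impossible by the pigeonhole principle.

Unsatisfiable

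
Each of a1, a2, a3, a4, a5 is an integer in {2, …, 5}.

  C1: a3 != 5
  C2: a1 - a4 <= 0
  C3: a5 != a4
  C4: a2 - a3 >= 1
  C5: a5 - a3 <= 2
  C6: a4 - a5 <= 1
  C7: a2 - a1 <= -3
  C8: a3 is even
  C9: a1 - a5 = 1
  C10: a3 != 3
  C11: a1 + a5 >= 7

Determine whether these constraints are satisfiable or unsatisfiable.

Unsatisfiable

Constraints 2, 4, 5, 6, and 7 give a2 − a3 ≥ 1, a3 − a5 ≥ -2, a5 − a4 ≥ -1, a4 − a1 ≥ 0, a1 − a2 ≥ 3.
Adding all 5 inequalities: the left sides telescope to 0, and the right sides sum to 1 + (-2) + (-1) + 0 + 3 = 1. So 0 ≥ 1, which is false.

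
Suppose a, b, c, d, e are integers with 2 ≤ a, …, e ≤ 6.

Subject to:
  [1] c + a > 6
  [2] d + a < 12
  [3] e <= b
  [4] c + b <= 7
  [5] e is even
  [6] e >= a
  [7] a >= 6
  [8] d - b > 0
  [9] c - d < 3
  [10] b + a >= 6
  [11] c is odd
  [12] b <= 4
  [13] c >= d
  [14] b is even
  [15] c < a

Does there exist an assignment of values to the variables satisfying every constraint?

Unsatisfiable

From constraints 6 and 7: e ≥ a and a ≥ 6, so e ≥ 6. From constraints 3 and 12: e ≤ b and b ≤ 4, so e ≤ 4. But 4 < 6, so no value of e works.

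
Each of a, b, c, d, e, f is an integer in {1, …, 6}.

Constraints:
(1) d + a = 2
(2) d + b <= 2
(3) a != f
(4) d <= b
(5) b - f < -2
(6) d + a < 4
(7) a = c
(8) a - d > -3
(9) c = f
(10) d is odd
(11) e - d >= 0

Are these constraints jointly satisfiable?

From constraints 7 and 9, a = c = f, so a = f. But constraint 3 says a ≠ f. Contradiction.

Unsatisfiable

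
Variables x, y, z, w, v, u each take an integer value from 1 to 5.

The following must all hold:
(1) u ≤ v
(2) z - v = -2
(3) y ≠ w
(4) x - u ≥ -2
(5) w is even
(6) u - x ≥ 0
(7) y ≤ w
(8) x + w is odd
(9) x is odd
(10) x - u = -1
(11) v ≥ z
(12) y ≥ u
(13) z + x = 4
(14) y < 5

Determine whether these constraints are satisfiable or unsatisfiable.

Satisfiable

Setting (x, y, z, w, v, u) = (1, 2, 3, 4, 5, 2) satisfies everything: constraint 2: z - v = -2; constraint 4: x - u = -1, and the others follow.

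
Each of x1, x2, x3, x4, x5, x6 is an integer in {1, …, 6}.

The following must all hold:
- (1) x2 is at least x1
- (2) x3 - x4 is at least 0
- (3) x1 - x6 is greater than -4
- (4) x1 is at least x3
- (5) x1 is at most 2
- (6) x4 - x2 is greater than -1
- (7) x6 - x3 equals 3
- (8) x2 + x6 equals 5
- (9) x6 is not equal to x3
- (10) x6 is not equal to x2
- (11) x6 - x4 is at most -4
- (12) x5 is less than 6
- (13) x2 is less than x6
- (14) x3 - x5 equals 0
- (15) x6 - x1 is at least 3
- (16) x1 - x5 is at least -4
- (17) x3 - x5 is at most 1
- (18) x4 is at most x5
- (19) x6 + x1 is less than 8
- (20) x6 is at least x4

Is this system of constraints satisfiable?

Unsatisfiable

Constraints 2, 11, 15, 16, and 17 give x1 − x5 ≥ -4, x5 − x3 ≥ -1, x3 − x4 ≥ 0, x4 − x6 ≥ 4, x6 − x1 ≥ 3.
Adding all 5 inequalities: the left sides telescope to 0, and the right sides sum to (-4) + (-1) + 0 + 4 + 3 = 2. So 0 ≥ 2, which is false.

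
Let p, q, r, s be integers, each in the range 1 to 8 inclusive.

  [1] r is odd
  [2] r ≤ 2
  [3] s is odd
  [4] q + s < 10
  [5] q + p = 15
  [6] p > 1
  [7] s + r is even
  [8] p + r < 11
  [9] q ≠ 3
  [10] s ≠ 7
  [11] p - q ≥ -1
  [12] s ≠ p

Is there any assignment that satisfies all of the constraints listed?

Satisfiable

The assignment p = 8, q = 7, r = 1, s = 1 works:
  constraint 4 holds since q + s = 8.
  constraint 5 holds since q + p = 15.
  constraint 8 holds since p + r = 9.
The rest check out directly.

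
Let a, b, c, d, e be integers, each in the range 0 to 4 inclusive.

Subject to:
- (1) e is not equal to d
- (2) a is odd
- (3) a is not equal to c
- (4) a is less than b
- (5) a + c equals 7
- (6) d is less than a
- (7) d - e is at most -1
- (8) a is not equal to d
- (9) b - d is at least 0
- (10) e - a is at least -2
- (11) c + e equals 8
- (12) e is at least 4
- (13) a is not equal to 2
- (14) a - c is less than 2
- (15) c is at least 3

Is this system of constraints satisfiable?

Try a = 3, b = 4, c = 4, d = 1, e = 4.
Check constraint 5: a + c = 7; constraint 7: d - e = -3. The remaining constraints are straightforward to verify.

Satisfiable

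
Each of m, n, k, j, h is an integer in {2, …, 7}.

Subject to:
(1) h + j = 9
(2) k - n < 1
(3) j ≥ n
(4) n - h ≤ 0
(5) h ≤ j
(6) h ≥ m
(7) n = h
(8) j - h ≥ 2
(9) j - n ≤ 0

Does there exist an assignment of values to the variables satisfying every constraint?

Unsatisfiable

Constraints 4, 8, and 9 give j − h ≥ 2, h − n ≥ 0, n − j ≥ 0.
Adding all 3 inequalities: the left sides telescope to 0, and the right sides sum to 2 + 0 + 0 = 2. So 0 ≥ 2, which is false.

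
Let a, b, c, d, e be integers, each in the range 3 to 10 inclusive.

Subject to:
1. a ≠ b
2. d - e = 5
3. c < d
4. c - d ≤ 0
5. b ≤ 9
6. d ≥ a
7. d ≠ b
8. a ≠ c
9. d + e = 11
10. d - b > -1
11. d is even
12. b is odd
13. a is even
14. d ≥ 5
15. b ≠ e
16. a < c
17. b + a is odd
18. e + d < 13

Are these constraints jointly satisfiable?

Satisfiable

One satisfying assignment is a = 4, b = 7, c = 7, d = 8, e = 3.
For the less obvious constraints — constraint 2: d - e = 5; constraint 4: c - d = -1 — and the others hold by inspection.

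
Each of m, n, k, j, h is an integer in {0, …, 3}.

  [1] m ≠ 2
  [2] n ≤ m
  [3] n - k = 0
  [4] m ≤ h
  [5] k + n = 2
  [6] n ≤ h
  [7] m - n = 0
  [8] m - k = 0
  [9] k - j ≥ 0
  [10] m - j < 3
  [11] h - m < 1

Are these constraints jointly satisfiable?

Take m = 1, n = 1, k = 1, j = 0, h = 1. Then constraint 3: n - k = 0; constraint 5: k + n = 2, and every other listed constraint is also met.

Satisfiable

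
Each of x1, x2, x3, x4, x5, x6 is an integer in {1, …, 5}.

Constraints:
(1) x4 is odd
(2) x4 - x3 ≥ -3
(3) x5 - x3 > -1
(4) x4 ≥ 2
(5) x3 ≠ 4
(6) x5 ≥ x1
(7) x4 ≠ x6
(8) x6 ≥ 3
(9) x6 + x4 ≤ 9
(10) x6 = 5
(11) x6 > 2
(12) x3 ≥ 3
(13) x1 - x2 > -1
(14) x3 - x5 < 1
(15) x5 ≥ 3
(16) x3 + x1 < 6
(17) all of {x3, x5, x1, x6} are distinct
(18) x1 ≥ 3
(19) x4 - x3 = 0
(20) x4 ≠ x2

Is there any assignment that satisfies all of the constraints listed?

Constraints 8, 12, 15, and 18 confine each of x3, x5, x1, x6 to the 3 values {3, …, 5} (the domain already gives each ≤ 5).
Constraint 17 requires all 4 of them to be distinct, but only 3 values are available — impossible by the pigeonhole principle.

Unsatisfiable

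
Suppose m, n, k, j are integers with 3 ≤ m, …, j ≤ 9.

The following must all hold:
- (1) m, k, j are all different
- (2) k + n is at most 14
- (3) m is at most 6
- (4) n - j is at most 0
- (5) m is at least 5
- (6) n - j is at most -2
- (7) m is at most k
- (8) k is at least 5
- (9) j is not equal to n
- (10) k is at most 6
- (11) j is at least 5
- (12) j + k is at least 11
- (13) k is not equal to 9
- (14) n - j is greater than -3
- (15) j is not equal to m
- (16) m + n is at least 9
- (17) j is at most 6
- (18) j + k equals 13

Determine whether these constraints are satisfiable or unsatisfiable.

Constraints 3, 5, 8, 10, 11, and 17 confine each of m, k, j to the 2 values {5, 6}.
Constraint 1 requires all 3 of them to be distinct, but only 2 values are available — impossible by the pigeonhole principle.

Unsatisfiable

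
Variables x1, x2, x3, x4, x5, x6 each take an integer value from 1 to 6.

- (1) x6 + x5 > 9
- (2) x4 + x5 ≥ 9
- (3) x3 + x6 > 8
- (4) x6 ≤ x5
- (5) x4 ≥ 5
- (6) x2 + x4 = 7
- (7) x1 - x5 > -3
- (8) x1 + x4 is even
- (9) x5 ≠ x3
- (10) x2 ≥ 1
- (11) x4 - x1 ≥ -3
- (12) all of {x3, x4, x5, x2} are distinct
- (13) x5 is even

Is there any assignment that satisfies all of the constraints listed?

Setting (x1, x2, x3, x4, x5, x6) = (5, 2, 3, 5, 6, 6) satisfies everything: constraint 1: x6 + x5 = 12; constraint 2: x4 + x5 = 11, and the others follow.

Satisfiable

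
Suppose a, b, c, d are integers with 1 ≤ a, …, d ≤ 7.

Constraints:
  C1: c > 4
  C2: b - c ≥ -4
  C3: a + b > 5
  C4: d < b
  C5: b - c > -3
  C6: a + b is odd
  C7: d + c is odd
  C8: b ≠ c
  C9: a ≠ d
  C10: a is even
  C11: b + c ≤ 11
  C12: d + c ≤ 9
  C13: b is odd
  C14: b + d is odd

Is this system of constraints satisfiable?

Satisfiable

Try a = 4, b = 3, c = 5, d = 2.
Check constraint 2: b - c = -2; constraint 3: a + b = 7. The remaining constraints are straightforward to verify.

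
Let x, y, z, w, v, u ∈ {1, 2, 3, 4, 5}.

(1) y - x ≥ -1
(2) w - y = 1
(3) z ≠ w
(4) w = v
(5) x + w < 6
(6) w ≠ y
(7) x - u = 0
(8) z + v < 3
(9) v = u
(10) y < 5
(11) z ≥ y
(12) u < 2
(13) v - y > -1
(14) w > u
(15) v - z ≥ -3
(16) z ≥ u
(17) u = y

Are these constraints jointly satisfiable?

Unsatisfiable

From constraints 4, 9, and 17, w = v = u = y, so w = y. But constraint 6 says w ≠ y. Contradiction.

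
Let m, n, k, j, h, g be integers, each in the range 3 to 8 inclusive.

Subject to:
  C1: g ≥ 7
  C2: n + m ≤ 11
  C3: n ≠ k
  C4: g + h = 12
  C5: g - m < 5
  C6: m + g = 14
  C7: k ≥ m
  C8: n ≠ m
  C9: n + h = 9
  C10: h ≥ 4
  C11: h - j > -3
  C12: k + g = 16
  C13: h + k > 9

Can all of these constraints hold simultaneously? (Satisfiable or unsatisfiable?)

Satisfiable

Try m = 6, n = 5, k = 8, j = 5, h = 4, g = 8.
Check constraint 2: n + m = 11; constraint 4: g + h = 12. The remaining constraints are straightforward to verify.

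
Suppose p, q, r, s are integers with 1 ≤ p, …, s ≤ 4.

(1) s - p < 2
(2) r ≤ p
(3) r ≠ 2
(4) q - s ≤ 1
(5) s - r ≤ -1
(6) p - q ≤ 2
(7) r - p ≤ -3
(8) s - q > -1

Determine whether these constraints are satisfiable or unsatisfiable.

Unsatisfiable

Constraints 4, 5, 6, and 7 give r − s ≥ 1, s − q ≥ -1, q − p ≥ -2, p − r ≥ 3.
Adding all 4 inequalities: the left sides telescope to 0, and the right sides sum to 1 + (-1) + (-2) + 3 = 1. So 0 ≥ 1, which is false.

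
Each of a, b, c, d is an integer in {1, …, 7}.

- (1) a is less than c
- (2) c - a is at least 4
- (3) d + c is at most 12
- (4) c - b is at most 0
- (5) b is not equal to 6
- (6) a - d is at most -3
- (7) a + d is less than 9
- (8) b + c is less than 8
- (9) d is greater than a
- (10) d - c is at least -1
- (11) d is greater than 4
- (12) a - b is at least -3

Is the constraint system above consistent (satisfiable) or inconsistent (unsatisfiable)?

Unsatisfiable

Constraints 2, 4, and 12 give c − a ≥ 4, a − b ≥ -3, b − c ≥ 0.
Adding all 3 inequalities: the left sides telescope to 0, and the right sides sum to 4 + (-3) + 0 = 1. So 0 ≥ 1, which is false.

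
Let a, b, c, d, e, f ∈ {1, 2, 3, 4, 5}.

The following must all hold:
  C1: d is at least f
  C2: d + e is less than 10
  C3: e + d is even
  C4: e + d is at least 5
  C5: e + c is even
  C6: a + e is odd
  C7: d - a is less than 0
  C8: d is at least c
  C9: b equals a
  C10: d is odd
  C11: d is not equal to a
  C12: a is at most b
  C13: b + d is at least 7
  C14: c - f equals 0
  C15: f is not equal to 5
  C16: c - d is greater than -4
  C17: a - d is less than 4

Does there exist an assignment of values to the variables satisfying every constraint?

Setting (a, b, c, d, e, f) = (4, 4, 1, 3, 5, 1) satisfies everything: constraint 2: d + e = 8; constraint 4: e + d = 8, and the others follow.

Satisfiable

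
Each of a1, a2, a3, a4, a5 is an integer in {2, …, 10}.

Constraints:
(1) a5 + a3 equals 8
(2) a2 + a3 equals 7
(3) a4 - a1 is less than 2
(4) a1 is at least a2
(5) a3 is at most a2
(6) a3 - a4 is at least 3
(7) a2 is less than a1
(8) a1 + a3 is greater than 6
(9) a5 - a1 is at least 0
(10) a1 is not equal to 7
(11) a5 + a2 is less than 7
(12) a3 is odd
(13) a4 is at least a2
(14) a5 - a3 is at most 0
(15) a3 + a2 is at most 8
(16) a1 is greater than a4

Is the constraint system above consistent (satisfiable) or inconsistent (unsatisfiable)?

Constraints 5, 9, 13, 14, and 16 give a4 < a1, a1 ≤ a5, a5 ≤ a3, a3 ≤ a2, a2 ≤ a4. Chaining: a4 < a1 ≤ a5 ≤ a3 ≤ a2 ≤ a4, which forces a4 < a4 — impossible.

Unsatisfiable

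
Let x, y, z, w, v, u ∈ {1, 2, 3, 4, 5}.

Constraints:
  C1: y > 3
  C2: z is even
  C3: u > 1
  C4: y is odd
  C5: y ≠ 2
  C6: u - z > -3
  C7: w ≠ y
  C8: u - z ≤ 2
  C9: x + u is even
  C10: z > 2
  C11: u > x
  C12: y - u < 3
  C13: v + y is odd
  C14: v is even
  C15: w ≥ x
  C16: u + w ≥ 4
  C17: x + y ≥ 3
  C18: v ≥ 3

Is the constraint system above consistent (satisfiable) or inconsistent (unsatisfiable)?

Try x = 1, y = 5, z = 4, w = 4, v = 4, u = 3.
Check constraint 6: u - z = -1; constraint 8: u - z = -1. The remaining constraints are straightforward to verify.

Satisfiable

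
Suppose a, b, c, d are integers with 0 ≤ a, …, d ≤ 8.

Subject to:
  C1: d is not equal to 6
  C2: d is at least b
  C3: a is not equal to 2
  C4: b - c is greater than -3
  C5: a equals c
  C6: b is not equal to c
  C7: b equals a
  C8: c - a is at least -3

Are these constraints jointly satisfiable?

Unsatisfiable

From constraints 5 and 7, b = a = c, so b = c. But constraint 6 says b ≠ c. Contradiction.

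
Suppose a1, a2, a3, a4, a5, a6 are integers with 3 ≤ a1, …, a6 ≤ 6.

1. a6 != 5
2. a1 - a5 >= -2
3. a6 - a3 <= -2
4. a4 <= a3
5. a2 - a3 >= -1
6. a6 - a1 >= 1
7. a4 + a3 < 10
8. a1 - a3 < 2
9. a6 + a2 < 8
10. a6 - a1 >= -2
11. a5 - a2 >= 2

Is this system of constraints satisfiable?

Unsatisfiable

Constraints 2, 3, 5, 6, and 11 give a6 − a1 ≥ 1, a1 − a5 ≥ -2, a5 − a2 ≥ 2, a2 − a3 ≥ -1, a3 − a6 ≥ 2.
Adding all 5 inequalities: the left sides telescope to 0, and the right sides sum to 1 + (-2) + 2 + (-1) + 2 = 2. So 0 ≥ 2, which is false.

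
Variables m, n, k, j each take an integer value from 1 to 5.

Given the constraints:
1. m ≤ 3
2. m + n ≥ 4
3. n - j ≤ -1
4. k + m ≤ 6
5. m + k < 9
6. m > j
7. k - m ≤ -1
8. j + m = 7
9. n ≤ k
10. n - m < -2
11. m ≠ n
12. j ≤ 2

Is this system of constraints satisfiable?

Unsatisfiable

From constraint 12: j ≤ 2. From constraint 1: m ≤ 3. Hence j + m ≤ 5. But constraint 8 requires j + m = 7, and 7 > 5. Contradiction.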